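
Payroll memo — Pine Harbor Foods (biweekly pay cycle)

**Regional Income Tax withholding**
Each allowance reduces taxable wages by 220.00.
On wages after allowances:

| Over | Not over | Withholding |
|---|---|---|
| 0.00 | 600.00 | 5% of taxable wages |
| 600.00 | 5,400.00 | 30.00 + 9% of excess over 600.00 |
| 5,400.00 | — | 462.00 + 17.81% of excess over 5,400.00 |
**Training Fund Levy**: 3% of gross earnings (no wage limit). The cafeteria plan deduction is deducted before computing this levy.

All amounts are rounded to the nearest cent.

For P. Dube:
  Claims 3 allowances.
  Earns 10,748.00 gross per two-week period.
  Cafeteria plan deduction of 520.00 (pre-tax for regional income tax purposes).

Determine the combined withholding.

1,511.16

Regional Income Tax: taxable = 10,748.00 − 520.00 − 3×220.00 = 9,568.00
  462.00 + 17.81% × (9,568.00 − 5,400.00) = 462.00 + 17.81% × 4,168.00 = 1,204.32
Training Fund Levy: 3% × 10,228.00 = 306.84
Total: 1,204.32 + 306.84 = 1,511.16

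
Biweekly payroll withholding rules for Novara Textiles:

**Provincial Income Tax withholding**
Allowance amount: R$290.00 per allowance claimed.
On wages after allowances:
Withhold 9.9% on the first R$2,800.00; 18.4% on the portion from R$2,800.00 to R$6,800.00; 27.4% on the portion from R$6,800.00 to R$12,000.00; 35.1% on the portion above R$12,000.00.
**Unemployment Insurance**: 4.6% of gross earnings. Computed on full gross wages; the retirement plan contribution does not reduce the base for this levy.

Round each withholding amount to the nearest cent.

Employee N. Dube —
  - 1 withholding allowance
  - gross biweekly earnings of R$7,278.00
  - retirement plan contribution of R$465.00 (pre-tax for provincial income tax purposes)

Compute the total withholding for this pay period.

R$1,297.02

Provincial Income Tax: taxable = R$7,278.00 − R$465.00 − 1×R$290.00 = R$6,523.00
  R$277.20 + 18.4% × (R$6,523.00 − R$2,800.00) = R$277.20 + 18.4% × R$3,723.00 = R$962.23
Unemployment Insurance: 4.6% × R$7,278.00 = R$334.79
Total: R$962.23 + R$334.79 = R$1,297.02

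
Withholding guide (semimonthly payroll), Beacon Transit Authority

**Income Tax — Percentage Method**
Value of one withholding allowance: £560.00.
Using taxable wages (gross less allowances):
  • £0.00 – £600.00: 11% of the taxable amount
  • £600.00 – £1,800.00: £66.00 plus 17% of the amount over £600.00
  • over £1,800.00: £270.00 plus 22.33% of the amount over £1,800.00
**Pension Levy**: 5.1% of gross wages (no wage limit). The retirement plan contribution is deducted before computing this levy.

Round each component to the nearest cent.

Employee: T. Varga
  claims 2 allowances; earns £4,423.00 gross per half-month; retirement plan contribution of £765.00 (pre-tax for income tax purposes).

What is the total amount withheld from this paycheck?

£621.36

Income Tax: taxable = £4,423.00 − £765.00 − 2×£560.00 = £2,538.00
  £270.00 + 22.33% × (£2,538.00 − £1,800.00) = £270.00 + 22.33% × £738.00 = £434.80
Pension Levy: 5.1% × £3,658.00 = £186.56
Total: £434.80 + £186.56 = £621.36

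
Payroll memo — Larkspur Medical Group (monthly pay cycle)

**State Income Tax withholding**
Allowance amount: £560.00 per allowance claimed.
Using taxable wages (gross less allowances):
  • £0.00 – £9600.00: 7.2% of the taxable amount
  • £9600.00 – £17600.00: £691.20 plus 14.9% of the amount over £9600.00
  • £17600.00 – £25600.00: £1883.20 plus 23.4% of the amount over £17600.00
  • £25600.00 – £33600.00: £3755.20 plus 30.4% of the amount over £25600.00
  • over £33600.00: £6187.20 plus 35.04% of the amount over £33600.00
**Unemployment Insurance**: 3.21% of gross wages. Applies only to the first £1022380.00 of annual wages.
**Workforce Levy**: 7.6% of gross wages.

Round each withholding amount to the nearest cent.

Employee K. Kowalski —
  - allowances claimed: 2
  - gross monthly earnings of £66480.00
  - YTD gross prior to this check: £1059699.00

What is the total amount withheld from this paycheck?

£22368.38

State Income Tax: taxable = £66480.00 − 2×£560.00 = £65360.00
  £6187.20 + 35.04% × (£65360.00 − £33600.00) = £6187.20 + 35.04% × £31760.00 = £17315.90
Unemployment Insurance: YTD £1059699.00 ≥ cap £1022380.00 → £0.00
Workforce Levy: 7.6% × £66480.00 = £5052.48
Total: £17315.90 + £0.00 + £5052.48 = £22368.38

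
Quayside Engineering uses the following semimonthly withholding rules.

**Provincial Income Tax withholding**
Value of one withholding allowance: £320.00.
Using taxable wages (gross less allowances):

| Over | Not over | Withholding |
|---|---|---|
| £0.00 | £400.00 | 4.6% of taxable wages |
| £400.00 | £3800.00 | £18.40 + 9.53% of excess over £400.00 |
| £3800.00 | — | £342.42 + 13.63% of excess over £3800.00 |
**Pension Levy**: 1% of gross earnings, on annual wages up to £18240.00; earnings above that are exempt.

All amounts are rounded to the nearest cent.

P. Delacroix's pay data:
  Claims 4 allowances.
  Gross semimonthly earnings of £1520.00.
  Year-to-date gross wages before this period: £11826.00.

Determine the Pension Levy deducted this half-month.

£15.20

Pension Levy: 1% × £1520.00 = £15.20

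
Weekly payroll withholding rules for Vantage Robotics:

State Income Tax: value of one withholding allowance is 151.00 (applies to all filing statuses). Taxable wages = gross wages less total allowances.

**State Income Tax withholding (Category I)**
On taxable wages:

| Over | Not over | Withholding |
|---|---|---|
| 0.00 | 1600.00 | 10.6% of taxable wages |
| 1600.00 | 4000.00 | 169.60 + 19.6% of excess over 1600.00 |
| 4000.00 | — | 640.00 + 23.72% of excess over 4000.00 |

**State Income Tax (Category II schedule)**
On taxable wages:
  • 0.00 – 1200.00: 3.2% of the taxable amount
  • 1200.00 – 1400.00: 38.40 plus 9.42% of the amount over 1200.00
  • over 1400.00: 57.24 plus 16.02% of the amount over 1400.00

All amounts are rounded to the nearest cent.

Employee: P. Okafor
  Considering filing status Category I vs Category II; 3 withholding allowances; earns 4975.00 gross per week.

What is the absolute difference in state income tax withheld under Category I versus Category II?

State Income Tax (Category I): taxable = 4975.00 − 3×151.00 = 4522.00
  640.00 + 23.72% × (4522.00 − 4000.00) = 640.00 + 23.72% × 522.00 = 763.82
State Income Tax (Category II): taxable = 4975.00 − 3×151.00 = 4522.00
  57.24 + 16.02% × (4522.00 − 1400.00) = 57.24 + 16.02% × 3122.00 = 557.38
Difference: |763.82 − 557.38| = 206.44 (higher under Category I)

206.44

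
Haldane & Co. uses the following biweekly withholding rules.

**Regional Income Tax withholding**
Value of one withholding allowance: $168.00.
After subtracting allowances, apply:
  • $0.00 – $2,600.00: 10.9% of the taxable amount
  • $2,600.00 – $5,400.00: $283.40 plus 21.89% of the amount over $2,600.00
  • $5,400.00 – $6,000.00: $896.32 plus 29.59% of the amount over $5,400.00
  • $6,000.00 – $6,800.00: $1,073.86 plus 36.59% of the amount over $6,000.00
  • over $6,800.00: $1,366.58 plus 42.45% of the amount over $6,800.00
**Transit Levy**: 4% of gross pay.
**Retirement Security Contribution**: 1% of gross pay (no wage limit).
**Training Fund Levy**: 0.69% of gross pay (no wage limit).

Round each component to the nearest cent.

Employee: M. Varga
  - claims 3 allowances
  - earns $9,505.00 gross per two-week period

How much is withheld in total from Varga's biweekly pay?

$2,841.73

Regional Income Tax: taxable = $9,505.00 − 3×$168.00 = $9,001.00
  $1,366.58 + 42.45% × ($9,001.00 − $6,800.00) = $1,366.58 + 42.45% × $2,201.00 = $2,300.90
Transit Levy: 4% × $9,505.00 = $380.20
Retirement Security Contribution: 1% × $9,505.00 = $95.05
Training Fund Levy: 0.69% × $9,505.00 = $65.58
Total: $2,300.90 + $380.20 + $95.05 + $65.58 = $2,841.73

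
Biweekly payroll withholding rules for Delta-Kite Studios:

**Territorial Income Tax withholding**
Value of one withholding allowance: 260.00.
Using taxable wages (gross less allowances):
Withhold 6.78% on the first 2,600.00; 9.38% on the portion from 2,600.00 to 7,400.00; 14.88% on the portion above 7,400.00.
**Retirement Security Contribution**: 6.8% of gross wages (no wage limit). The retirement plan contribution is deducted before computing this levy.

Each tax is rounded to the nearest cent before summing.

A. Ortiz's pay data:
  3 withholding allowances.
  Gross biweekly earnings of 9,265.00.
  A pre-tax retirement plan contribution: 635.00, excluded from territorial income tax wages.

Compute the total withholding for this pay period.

Territorial Income Tax: taxable = 9,265.00 − 635.00 − 3×260.00 = 7,850.00
  626.52 + 14.88% × (7,850.00 − 7,400.00) = 626.52 + 14.88% × 450.00 = 693.48
Retirement Security Contribution: 6.8% × 8,630.00 = 586.84
Total: 693.48 + 586.84 = 1,280.32

1,280.32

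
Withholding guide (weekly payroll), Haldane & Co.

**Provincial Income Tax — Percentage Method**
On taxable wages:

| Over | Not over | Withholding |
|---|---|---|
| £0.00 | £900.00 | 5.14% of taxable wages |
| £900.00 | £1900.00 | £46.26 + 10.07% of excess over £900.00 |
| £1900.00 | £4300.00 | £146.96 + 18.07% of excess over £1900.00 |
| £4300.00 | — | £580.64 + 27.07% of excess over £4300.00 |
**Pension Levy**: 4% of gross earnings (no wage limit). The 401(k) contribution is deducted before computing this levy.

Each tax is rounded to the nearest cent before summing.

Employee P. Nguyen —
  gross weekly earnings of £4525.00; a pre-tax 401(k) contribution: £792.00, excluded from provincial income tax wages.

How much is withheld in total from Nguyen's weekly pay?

Provincial Income Tax: taxable = £4525.00 − £792.00 = £3733.00
  £146.96 + 18.07% × (£3733.00 − £1900.00) = £146.96 + 18.07% × £1833.00 = £478.18
Pension Levy: 4% × £3733.00 = £149.32
Total: £478.18 + £149.32 = £627.50

£627.50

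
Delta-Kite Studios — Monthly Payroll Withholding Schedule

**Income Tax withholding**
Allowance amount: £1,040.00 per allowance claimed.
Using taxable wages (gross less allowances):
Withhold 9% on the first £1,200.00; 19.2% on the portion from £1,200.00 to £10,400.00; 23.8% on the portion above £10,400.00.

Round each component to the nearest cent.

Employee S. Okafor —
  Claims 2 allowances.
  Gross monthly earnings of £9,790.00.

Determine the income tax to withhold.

£1,357.92

Income Tax: taxable = £9,790.00 − 2×£1,040.00 = £7,710.00
  £108.00 + 19.2% × (£7,710.00 − £1,200.00) = £108.00 + 19.2% × £6,510.00 = £1,357.92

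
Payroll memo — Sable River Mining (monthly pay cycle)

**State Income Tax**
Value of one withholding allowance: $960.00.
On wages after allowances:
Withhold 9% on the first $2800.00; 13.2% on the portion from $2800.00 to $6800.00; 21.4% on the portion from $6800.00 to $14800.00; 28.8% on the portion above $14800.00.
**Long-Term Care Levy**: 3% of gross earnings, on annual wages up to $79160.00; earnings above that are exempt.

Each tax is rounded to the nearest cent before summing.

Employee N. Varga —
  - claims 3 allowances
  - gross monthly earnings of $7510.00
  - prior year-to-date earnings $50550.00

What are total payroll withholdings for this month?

$718.86

State Income Tax: taxable = $7510.00 − 3×$960.00 = $4630.00
  $252.00 + 13.2% × ($4630.00 − $2800.00) = $252.00 + 13.2% × $1830.00 = $493.56
Long-Term Care Levy: 3% × $7510.00 = $225.30
Total: $493.56 + $225.30 = $718.86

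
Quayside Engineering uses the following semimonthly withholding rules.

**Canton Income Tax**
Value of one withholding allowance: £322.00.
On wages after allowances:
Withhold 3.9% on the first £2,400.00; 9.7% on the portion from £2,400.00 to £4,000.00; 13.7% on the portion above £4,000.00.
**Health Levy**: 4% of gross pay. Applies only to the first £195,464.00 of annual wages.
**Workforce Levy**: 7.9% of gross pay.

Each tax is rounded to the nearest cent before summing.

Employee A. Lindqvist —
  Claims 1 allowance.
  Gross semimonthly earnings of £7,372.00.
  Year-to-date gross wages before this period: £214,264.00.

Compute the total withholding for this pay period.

£1,249.04

Canton Income Tax: taxable = £7,372.00 − 1×£322.00 = £7,050.00
  £248.80 + 13.7% × (£7,050.00 − £4,000.00) = £248.80 + 13.7% × £3,050.00 = £666.65
Health Levy: YTD £214,264.00 ≥ cap £195,464.00 → £0.00
Workforce Levy: 7.9% × £7,372.00 = £582.39
Total: £666.65 + £0.00 + £582.39 = £1,249.04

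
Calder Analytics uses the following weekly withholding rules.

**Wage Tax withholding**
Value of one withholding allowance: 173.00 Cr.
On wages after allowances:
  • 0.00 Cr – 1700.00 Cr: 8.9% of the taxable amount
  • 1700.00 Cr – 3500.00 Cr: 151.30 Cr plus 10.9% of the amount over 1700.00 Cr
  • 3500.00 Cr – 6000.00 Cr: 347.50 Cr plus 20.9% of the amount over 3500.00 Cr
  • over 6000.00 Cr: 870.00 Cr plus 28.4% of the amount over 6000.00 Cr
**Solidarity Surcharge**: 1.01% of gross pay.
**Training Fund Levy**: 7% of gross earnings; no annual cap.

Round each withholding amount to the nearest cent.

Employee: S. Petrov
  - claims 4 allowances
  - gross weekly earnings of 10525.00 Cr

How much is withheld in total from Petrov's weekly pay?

2801.62 Cr

Wage Tax: taxable = 10525.00 Cr − 4×173.00 Cr = 9833.00 Cr
  870.00 Cr + 28.4% × (9833.00 Cr − 6000.00 Cr) = 870.00 Cr + 28.4% × 3833.00 Cr = 1958.57 Cr
Solidarity Surcharge: 1.01% × 10525.00 Cr = 106.30 Cr
Training Fund Levy: 7% × 10525.00 Cr = 736.75 Cr
Total: 1958.57 Cr + 106.30 Cr + 736.75 Cr = 2801.62 Cr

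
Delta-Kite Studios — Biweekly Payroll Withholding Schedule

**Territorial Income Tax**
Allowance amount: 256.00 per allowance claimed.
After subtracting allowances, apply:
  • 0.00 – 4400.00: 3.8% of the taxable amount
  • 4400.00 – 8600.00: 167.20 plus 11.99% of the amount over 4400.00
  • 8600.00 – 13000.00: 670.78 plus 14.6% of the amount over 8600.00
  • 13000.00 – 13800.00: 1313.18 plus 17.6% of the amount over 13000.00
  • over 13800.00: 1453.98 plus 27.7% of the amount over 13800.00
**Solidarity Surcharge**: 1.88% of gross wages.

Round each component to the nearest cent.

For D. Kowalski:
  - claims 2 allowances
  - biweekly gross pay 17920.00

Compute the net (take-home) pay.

Territorial Income Tax: taxable = 17920.00 − 2×256.00 = 17408.00
  1453.98 + 27.7% × (17408.00 − 13800.00) = 1453.98 + 27.7% × 3608.00 = 2453.40
Solidarity Surcharge: 1.88% × 17920.00 = 336.90
Total withheld: 2453.40 + 336.90 = 2790.30
Net pay: 17920.00 − 2790.30 = 15129.70

15129.70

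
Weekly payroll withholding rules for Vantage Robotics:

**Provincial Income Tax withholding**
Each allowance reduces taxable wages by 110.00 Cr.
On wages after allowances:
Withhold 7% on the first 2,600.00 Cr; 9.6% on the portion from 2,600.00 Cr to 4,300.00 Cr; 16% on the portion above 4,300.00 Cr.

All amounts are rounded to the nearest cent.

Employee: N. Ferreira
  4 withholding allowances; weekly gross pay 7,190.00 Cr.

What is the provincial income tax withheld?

737.20 Cr

Provincial Income Tax: taxable = 7,190.00 Cr − 4×110.00 Cr = 6,750.00 Cr
  345.20 Cr + 16% × (6,750.00 Cr − 4,300.00 Cr) = 345.20 Cr + 16% × 2,450.00 Cr = 737.20 Cr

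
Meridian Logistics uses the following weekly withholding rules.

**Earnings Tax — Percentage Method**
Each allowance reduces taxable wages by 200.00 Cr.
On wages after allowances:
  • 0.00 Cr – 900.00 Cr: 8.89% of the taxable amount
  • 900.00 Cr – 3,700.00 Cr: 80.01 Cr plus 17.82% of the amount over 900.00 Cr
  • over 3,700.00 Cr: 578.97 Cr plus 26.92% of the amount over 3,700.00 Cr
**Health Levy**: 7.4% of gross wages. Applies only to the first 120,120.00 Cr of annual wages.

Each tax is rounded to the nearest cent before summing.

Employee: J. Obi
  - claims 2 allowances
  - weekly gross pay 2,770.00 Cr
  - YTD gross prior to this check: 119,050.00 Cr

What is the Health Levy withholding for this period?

79.18 Cr

Health Levy: cap 120,120.00 Cr − YTD 119,050.00 Cr = 1,070.00 Cr subject; 7.4% × 1,070.00 Cr = 79.18 Cr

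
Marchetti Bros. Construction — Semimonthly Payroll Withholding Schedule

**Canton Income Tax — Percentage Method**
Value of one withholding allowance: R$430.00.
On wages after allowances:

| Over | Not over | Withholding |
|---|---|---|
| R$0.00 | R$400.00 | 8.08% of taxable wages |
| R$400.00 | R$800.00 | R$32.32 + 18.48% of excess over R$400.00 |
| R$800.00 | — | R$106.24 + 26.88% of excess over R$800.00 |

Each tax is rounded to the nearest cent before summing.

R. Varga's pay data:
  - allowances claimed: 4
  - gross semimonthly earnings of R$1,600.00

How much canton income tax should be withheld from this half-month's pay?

Canton Income Tax: taxable = R$1,600.00 − 4×R$430.00 = R$-120.00
  Taxable ≤ 0 → R$0.00

R$0.00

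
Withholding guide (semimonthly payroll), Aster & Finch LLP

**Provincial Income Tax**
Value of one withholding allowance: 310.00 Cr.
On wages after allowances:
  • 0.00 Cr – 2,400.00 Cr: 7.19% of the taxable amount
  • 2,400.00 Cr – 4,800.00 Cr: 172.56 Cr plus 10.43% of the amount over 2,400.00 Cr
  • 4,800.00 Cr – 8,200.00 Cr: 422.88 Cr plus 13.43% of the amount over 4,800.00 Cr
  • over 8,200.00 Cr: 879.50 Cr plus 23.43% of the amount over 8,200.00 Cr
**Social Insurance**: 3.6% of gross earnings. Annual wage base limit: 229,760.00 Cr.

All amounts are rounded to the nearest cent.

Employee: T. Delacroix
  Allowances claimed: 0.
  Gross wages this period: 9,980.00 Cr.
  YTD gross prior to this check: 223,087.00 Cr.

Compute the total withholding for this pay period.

Provincial Income Tax: taxable = 9,980.00 Cr
  879.50 Cr + 23.43% × (9,980.00 Cr − 8,200.00 Cr) = 879.50 Cr + 23.43% × 1,780.00 Cr = 1,296.55 Cr
Social Insurance: cap 229,760.00 Cr − YTD 223,087.00 Cr = 6,673.00 Cr subject; 3.6% × 6,673.00 Cr = 240.23 Cr
Total: 1,296.55 Cr + 240.23 Cr = 1,536.78 Cr

1,536.78 Cr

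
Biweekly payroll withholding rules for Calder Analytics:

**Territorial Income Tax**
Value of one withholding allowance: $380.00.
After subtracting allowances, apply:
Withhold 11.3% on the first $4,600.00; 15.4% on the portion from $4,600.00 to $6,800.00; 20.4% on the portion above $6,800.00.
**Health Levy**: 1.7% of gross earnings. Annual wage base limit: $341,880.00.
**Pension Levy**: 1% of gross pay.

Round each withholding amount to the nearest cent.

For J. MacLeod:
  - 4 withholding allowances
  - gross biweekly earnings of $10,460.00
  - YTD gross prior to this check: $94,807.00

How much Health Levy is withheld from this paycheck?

$177.82

Health Levy: 1.7% × $10,460.00 = $177.82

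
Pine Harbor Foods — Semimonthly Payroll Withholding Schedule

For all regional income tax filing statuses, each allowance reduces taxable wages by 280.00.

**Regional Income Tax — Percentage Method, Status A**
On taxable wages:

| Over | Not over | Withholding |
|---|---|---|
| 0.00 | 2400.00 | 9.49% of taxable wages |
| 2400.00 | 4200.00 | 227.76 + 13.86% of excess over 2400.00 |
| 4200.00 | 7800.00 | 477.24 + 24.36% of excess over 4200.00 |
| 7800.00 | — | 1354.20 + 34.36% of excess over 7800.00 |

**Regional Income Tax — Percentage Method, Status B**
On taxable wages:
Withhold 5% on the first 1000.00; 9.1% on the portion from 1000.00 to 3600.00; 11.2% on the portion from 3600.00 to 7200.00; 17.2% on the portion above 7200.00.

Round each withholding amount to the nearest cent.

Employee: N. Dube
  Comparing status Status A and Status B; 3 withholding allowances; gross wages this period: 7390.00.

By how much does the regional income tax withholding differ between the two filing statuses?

Regional Income Tax (Status A): taxable = 7390.00 − 3×280.00 = 6550.00
  477.24 + 24.36% × (6550.00 − 4200.00) = 477.24 + 24.36% × 2350.00 = 1049.70
Regional Income Tax (Status B): taxable = 7390.00 − 3×280.00 = 6550.00
  286.60 + 11.2% × (6550.00 − 3600.00) = 286.60 + 11.2% × 2950.00 = 617.00
Difference: |1049.70 − 617.00| = 432.70 (higher under Status A)

432.70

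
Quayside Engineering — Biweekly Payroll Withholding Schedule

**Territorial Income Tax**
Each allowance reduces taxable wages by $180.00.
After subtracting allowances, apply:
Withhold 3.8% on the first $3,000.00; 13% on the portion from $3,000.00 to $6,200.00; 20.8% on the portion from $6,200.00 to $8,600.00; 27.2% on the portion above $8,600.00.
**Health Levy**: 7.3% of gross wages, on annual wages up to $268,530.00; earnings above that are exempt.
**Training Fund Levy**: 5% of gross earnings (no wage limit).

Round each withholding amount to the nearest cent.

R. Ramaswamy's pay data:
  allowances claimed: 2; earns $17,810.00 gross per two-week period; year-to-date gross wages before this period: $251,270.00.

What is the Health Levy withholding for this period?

$1,259.98

Health Levy: cap $268,530.00 − YTD $251,270.00 = $17,260.00 subject; 7.3% × $17,260.00 = $1,259.98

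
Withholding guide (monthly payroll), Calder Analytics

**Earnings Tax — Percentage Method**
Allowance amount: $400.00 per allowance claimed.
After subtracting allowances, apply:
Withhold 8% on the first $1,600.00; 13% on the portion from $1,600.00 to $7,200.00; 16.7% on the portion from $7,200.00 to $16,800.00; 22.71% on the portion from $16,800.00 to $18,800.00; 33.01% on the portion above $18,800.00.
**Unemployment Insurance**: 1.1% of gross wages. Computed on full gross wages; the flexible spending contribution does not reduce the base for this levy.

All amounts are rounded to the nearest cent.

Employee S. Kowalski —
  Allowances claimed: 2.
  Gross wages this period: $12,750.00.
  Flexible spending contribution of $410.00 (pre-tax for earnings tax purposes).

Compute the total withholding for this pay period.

$1,721.03

Earnings Tax: taxable = $12,750.00 − $410.00 − 2×$400.00 = $11,540.00
  $856.00 + 16.7% × ($11,540.00 − $7,200.00) = $856.00 + 16.7% × $4,340.00 = $1,580.78
Unemployment Insurance: 1.1% × $12,750.00 = $140.25
Total: $1,580.78 + $140.25 = $1,721.03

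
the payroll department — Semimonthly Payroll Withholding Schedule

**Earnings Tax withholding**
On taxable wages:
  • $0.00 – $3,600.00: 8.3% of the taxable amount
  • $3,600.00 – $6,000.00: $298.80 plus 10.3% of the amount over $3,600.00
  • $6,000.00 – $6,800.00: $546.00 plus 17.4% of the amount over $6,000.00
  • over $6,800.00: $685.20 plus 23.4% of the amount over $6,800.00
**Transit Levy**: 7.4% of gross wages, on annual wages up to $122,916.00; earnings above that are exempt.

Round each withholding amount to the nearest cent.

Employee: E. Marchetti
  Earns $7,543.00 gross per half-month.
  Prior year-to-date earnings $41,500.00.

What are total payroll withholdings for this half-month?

Earnings Tax: taxable = $7,543.00
  $685.20 + 23.4% × ($7,543.00 − $6,800.00) = $685.20 + 23.4% × $743.00 = $859.06
Transit Levy: 7.4% × $7,543.00 = $558.18
Total: $859.06 + $558.18 = $1,417.24

$1,417.24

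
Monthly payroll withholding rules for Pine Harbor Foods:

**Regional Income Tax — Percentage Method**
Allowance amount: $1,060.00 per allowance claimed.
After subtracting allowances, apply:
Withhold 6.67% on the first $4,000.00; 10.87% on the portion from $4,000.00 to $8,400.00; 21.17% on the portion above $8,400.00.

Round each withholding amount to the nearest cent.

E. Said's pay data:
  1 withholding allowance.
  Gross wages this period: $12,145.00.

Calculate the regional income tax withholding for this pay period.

$1,313.49

Regional Income Tax: taxable = $12,145.00 − 1×$1,060.00 = $11,085.00
  $745.08 + 21.17% × ($11,085.00 − $8,400.00) = $745.08 + 21.17% × $2,685.00 = $1,313.49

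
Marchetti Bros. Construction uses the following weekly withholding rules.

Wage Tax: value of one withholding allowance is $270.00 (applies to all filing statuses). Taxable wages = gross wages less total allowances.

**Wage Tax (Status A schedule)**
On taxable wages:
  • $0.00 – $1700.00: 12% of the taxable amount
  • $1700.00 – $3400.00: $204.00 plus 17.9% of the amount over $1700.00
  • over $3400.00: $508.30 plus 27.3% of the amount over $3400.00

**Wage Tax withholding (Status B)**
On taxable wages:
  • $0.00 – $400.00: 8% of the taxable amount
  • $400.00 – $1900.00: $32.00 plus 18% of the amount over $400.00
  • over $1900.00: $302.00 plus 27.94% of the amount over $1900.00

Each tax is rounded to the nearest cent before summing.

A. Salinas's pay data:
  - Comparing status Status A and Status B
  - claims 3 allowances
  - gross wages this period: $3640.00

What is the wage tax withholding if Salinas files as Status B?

Wage Tax (Status B): taxable = $3640.00 − 3×$270.00 = $2830.00
  $302.00 + 27.94% × ($2830.00 − $1900.00) = $302.00 + 27.94% × $930.00 = $561.84

$561.84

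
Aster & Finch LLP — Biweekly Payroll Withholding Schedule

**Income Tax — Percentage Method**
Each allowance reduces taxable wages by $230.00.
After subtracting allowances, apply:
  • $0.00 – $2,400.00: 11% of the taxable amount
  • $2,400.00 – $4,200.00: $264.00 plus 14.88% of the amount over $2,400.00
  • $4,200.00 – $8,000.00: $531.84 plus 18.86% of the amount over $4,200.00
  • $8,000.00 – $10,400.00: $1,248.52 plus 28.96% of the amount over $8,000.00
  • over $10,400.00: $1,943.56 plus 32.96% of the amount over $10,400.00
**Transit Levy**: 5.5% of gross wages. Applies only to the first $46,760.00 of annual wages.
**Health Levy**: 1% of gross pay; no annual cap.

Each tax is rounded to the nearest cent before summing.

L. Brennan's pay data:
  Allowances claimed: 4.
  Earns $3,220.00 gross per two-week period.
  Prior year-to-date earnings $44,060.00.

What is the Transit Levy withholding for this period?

Transit Levy: cap $46,760.00 − YTD $44,060.00 = $2,700.00 subject; 5.5% × $2,700.00 = $148.50

$148.50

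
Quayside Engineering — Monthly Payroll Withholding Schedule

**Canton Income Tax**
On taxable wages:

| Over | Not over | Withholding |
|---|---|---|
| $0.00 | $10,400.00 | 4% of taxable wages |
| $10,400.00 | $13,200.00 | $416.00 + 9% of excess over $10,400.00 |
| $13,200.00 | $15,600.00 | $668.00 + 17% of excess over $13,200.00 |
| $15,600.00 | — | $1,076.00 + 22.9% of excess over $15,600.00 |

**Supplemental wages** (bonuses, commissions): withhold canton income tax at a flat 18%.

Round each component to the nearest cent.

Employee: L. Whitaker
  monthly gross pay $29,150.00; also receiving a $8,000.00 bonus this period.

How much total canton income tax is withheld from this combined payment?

Canton Income Tax: taxable = $29,150.00
  $1,076.00 + 22.9% × ($29,150.00 − $15,600.00) = $1,076.00 + 22.9% × $13,550.00 = $4,178.95
Supplemental (18% flat on bonus): 18% × $8,000.00 = $1,440.00
Total canton income tax: $4,178.95 + $1,440.00 = $5,618.95

$5,618.95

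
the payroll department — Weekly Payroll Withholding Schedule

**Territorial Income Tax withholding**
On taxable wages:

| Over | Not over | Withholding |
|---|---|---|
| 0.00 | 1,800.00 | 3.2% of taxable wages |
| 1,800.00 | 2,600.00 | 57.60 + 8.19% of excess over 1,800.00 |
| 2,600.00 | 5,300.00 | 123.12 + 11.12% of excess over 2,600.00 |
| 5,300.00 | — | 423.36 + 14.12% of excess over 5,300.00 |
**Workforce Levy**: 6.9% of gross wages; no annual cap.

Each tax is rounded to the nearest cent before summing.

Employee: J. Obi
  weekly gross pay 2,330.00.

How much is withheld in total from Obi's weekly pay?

261.78

Territorial Income Tax: taxable = 2,330.00
  57.60 + 8.19% × (2,330.00 − 1,800.00) = 57.60 + 8.19% × 530.00 = 101.01
Workforce Levy: 6.9% × 2,330.00 = 160.77
Total: 101.01 + 160.77 = 261.78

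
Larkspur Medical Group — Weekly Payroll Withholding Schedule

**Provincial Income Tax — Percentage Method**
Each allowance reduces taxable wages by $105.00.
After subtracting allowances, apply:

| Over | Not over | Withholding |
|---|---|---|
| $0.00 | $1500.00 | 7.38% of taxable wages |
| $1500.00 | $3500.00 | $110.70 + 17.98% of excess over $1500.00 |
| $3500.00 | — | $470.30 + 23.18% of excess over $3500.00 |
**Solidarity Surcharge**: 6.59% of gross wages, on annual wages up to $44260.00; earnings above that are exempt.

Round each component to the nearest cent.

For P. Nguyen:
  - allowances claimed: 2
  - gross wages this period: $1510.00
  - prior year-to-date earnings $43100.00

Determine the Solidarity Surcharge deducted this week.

Solidarity Surcharge: cap $44260.00 − YTD $43100.00 = $1160.00 subject; 6.59% × $1160.00 = $76.44

$76.44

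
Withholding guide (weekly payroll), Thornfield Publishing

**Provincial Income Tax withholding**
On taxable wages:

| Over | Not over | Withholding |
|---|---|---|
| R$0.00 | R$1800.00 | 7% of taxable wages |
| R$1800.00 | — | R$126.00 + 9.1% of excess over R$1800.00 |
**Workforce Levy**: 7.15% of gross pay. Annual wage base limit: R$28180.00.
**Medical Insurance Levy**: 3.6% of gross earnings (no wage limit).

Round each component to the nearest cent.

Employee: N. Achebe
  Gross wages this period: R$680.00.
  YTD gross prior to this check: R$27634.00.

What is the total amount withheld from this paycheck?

Provincial Income Tax: taxable = R$680.00
  7% × R$680.00 = R$47.60
Workforce Levy: cap R$28180.00 − YTD R$27634.00 = R$546.00 subject; 7.15% × R$546.00 = R$39.04
Medical Insurance Levy: 3.6% × R$680.00 = R$24.48
Total: R$47.60 + R$39.04 + R$24.48 = R$111.12

R$111.12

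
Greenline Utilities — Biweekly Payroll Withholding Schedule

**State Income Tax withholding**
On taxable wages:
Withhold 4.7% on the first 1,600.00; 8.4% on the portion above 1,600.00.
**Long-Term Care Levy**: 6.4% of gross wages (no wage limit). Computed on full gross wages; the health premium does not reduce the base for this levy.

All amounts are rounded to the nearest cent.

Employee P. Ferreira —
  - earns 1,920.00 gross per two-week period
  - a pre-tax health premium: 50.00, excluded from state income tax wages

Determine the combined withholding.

220.76

State Income Tax: taxable = 1,920.00 − 50.00 = 1,870.00
  75.20 + 8.4% × (1,870.00 − 1,600.00) = 75.20 + 8.4% × 270.00 = 97.88
Long-Term Care Levy: 6.4% × 1,920.00 = 122.88
Total: 97.88 + 122.88 = 220.76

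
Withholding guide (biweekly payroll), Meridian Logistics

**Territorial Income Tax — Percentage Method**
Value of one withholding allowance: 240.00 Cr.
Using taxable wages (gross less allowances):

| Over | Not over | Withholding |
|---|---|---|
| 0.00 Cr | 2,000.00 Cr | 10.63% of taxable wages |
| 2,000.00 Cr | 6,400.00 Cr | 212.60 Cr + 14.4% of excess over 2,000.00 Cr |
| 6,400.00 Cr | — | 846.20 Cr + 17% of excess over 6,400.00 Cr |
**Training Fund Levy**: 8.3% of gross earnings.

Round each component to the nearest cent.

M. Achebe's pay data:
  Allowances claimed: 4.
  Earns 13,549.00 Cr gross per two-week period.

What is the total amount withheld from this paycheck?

3,022.90 Cr

Territorial Income Tax: taxable = 13,549.00 Cr − 4×240.00 Cr = 12,589.00 Cr
  846.20 Cr + 17% × (12,589.00 Cr − 6,400.00 Cr) = 846.20 Cr + 17% × 6,189.00 Cr = 1,898.33 Cr
Training Fund Levy: 8.3% × 13,549.00 Cr = 1,124.57 Cr
Total: 1,898.33 Cr + 1,124.57 Cr = 3,022.90 Cr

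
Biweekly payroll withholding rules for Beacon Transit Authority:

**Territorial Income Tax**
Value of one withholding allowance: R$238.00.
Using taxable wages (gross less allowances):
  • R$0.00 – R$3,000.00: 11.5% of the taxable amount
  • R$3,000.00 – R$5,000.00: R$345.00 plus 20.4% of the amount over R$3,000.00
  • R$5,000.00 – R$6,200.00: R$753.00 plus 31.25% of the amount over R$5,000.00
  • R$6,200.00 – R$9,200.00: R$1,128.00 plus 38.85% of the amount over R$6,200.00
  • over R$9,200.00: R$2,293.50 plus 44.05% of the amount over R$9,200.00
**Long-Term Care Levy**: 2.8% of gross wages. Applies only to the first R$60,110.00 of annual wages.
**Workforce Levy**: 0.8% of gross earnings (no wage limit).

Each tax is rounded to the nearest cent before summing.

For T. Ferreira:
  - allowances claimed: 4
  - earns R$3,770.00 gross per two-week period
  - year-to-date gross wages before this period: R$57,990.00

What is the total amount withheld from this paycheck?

Territorial Income Tax: taxable = R$3,770.00 − 4×R$238.00 = R$2,818.00
  11.5% × R$2,818.00 = R$324.07
Long-Term Care Levy: cap R$60,110.00 − YTD R$57,990.00 = R$2,120.00 subject; 2.8% × R$2,120.00 = R$59.36
Workforce Levy: 0.8% × R$3,770.00 = R$30.16
Total: R$324.07 + R$59.36 + R$30.16 = R$413.59

R$413.59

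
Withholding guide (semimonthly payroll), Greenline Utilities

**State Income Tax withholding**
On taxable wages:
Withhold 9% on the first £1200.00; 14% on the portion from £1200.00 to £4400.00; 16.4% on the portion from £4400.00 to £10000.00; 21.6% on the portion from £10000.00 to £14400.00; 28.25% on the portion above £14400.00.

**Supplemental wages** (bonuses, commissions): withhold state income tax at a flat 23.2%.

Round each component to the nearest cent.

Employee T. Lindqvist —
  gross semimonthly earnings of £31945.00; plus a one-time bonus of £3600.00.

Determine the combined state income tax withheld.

State Income Tax: taxable = £31945.00
  £2424.80 + 28.25% × (£31945.00 − £14400.00) = £2424.80 + 28.25% × £17545.00 = £7381.26
Supplemental (23.2% flat on bonus): 23.2% × £3600.00 = £835.20
Total state income tax: £7381.26 + £835.20 = £8216.46

£8216.46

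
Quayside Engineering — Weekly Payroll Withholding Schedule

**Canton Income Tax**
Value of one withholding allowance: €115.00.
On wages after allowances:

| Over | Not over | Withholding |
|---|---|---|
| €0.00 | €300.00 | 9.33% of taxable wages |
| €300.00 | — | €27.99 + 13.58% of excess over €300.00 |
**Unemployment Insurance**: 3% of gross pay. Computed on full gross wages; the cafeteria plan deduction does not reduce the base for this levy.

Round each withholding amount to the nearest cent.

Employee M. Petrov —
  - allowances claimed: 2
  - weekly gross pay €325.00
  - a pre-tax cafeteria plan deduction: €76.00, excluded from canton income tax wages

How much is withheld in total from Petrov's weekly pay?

€11.52

Canton Income Tax: taxable = €325.00 − €76.00 − 2×€115.00 = €19.00
  9.33% × €19.00 = €1.77
Unemployment Insurance: 3% × €325.00 = €9.75
Total: €1.77 + €9.75 = €11.52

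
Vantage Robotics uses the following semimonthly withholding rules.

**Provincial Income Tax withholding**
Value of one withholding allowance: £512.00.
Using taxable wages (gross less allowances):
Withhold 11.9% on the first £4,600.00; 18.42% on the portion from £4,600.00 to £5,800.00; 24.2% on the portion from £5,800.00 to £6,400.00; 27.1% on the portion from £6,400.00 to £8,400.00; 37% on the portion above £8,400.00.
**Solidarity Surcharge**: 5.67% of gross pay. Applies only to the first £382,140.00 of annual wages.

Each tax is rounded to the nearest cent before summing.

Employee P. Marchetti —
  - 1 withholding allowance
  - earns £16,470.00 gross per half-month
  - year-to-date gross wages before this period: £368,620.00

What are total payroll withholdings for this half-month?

Provincial Income Tax: taxable = £16,470.00 − 1×£512.00 = £15,958.00
  £1,455.64 + 37% × (£15,958.00 − £8,400.00) = £1,455.64 + 37% × £7,558.00 = £4,252.10
Solidarity Surcharge: cap £382,140.00 − YTD £368,620.00 = £13,520.00 subject; 5.67% × £13,520.00 = £766.58
Total: £4,252.10 + £766.58 = £5,018.68

£5,018.68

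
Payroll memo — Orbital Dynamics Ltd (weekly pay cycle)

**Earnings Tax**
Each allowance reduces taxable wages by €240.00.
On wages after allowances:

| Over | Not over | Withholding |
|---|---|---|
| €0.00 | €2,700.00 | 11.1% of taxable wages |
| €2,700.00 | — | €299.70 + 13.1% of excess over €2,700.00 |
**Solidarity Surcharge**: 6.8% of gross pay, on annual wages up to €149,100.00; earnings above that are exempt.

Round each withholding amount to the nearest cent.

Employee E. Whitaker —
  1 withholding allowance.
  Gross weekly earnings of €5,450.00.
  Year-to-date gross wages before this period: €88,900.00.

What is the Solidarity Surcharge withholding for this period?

€370.60

Solidarity Surcharge: 6.8% × €5,450.00 = €370.60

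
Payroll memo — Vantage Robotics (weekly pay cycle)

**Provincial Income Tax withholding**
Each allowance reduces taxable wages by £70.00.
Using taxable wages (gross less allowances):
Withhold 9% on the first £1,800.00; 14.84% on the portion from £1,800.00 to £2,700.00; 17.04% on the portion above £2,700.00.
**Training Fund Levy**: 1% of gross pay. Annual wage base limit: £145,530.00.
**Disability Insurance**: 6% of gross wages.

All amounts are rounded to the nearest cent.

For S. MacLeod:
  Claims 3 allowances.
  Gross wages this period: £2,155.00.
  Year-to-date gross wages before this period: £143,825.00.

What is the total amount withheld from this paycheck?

Provincial Income Tax: taxable = £2,155.00 − 3×£70.00 = £1,945.00
  £162.00 + 14.84% × (£1,945.00 − £1,800.00) = £162.00 + 14.84% × £145.00 = £183.52
Training Fund Levy: cap £145,530.00 − YTD £143,825.00 = £1,705.00 subject; 1% × £1,705.00 = £17.05
Disability Insurance: 6% × £2,155.00 = £129.30
Total: £183.52 + £17.05 + £129.30 = £329.87

£329.87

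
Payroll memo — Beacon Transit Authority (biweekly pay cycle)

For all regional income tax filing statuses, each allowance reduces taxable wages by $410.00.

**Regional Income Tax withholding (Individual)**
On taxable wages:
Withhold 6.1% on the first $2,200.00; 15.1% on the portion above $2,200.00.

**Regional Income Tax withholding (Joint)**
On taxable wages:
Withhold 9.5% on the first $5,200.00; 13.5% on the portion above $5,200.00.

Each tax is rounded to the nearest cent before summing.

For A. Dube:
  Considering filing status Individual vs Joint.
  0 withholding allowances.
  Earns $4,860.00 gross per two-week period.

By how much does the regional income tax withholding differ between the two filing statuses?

Regional Income Tax (Individual): taxable = $4,860.00
  $134.20 + 15.1% × ($4,860.00 − $2,200.00) = $134.20 + 15.1% × $2,660.00 = $535.86
Regional Income Tax (Joint): taxable = $4,860.00
  9.5% × $4,860.00 = $461.70
Difference: |$535.86 − $461.70| = $74.16 (higher under Individual)

$74.16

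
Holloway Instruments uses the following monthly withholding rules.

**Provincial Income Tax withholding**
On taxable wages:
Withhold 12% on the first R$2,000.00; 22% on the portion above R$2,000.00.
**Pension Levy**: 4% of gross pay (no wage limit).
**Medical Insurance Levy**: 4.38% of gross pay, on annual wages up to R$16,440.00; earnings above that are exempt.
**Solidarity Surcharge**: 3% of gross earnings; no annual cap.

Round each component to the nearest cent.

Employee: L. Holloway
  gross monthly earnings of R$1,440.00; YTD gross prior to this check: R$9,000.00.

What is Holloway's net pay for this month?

Provincial Income Tax: taxable = R$1,440.00
  12% × R$1,440.00 = R$172.80
Pension Levy: 4% × R$1,440.00 = R$57.60
Medical Insurance Levy: 4.38% × R$1,440.00 = R$63.07
Solidarity Surcharge: 3% × R$1,440.00 = R$43.20
Total withheld: R$172.80 + R$57.60 + R$63.07 + R$43.20 = R$336.67
Net pay: R$1,440.00 − R$336.67 = R$1,103.33

R$1,103.33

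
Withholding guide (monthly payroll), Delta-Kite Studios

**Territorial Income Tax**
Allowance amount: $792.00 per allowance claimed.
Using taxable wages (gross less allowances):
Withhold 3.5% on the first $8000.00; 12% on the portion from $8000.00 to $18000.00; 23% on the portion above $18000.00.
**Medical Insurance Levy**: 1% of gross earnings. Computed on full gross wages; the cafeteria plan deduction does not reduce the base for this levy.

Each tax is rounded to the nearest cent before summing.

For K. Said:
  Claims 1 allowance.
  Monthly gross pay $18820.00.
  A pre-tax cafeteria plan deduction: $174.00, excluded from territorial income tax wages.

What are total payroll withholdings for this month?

$1650.68

Territorial Income Tax: taxable = $18820.00 − $174.00 − 1×$792.00 = $17854.00
  $280.00 + 12% × ($17854.00 − $8000.00) = $280.00 + 12% × $9854.00 = $1462.48
Medical Insurance Levy: 1% × $18820.00 = $188.20
Total: $1462.48 + $188.20 = $1650.68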